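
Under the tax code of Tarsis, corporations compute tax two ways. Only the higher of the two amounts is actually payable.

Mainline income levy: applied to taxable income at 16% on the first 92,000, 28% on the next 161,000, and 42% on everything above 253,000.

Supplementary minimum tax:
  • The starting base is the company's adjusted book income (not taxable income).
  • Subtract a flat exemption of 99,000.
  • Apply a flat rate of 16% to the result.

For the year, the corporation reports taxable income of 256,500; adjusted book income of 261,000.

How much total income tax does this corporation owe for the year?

61,270

Supplementary minimum tax:
  Base (adjusted book income): 261,000
  Less exemption 99,000 → base 162,000
  162,000 × 16% = 25,920

Mainline income levy:
  92,000 × 16% = 14,720
  161,000 × 28% = 45,080
  3,500 × 42% = 1,470
  → 61,270

61,270 > 25,920, so the mainline income levy governs.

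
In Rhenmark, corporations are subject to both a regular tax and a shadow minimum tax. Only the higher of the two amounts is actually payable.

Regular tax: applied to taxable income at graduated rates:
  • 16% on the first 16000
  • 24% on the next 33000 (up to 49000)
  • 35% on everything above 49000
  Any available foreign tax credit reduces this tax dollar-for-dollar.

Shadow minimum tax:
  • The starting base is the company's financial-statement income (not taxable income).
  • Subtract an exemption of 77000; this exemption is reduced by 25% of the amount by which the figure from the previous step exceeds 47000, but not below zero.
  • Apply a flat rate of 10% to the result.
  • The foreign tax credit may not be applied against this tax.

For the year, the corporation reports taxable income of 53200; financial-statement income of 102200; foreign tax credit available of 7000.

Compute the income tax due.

Shadow minimum tax:
  Base (financial-statement income): 102200
  Exemption: 77000 − 25% × (102200 − 47000) = 77000 − 13800 = 63200
  Base: 102200 − 63200 = 39000
  39000 × 10% = 3900

Regular tax:
  16000 × 16% = 2560
  33000 × 24% = 7920
  4200 × 35% = 1470
  → 11950
  Less foreign tax credit 7000 → 4950

4950 > 3900, so the regular tax governs.

4950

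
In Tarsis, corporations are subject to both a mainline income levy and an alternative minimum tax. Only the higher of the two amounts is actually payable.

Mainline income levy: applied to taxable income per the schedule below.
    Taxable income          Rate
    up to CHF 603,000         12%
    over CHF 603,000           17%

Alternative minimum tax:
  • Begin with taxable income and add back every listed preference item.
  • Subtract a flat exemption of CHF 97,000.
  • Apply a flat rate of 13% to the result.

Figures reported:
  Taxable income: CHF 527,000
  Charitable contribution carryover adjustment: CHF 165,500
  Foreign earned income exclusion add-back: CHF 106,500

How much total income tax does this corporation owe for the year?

Alternative minimum tax:
  Adjusted income: CHF 527,000 + CHF 165,500 + CHF 106,500 = CHF 799,000
  Less exemption CHF 97,000 → base CHF 702,000
  CHF 702,000 × 13% = CHF 91,260

Mainline income levy:
  CHF 527,000 × 12% = CHF 63,240

CHF 91,260 > CHF 63,240, so the alternative minimum tax is the binding amount.

CHF 91,260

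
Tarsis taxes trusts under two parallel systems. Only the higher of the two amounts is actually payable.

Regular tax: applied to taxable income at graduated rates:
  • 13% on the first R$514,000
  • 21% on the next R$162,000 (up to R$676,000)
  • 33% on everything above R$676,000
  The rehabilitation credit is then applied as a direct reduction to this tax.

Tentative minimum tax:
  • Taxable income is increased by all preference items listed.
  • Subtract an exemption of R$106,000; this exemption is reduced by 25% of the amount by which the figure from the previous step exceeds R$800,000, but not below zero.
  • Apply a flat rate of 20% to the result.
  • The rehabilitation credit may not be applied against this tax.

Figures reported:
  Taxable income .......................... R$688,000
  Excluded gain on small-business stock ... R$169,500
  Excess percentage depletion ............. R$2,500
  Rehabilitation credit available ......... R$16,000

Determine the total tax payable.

Regular tax:
  R$514,000 × 13% = R$66,820
  R$162,000 × 21% = R$34,020
  R$12,000 × 33% = R$3,960
  → R$104,800
  Less rehabilitation credit R$16,000 → R$88,800

Tentative minimum tax:
  Adjusted income: R$688,000 + R$169,500 + R$2,500 = R$860,000
  Exemption: R$106,000 − 25% × (R$860,000 − R$800,000) = R$106,000 − R$15,000 = R$91,000
  Base: R$860,000 − R$91,000 = R$769,000
  R$769,000 × 20% = R$153,800

R$153,800 > R$88,800, so the tentative minimum tax is the binding amount.

R$153,800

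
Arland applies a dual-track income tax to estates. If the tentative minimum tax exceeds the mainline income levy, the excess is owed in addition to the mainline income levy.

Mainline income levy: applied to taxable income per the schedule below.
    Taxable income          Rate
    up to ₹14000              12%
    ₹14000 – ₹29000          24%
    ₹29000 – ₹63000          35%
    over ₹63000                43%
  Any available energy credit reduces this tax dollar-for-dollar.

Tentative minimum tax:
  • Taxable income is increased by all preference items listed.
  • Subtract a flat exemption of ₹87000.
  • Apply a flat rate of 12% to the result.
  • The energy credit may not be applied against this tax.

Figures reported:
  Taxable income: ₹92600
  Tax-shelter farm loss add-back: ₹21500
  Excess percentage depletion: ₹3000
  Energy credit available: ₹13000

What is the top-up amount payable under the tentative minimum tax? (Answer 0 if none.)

Tentative minimum tax:
  Adjusted income: ₹92600 + ₹21500 + ₹3000 = ₹117100
  Less exemption ₹87000 → base ₹30100
  ₹30100 × 12% = ₹3612

Mainline income levy:
  ₹14000 × 12% = ₹1680
  ₹15000 × 24% = ₹3600
  ₹34000 × 35% = ₹11900
  ₹29600 × 43% = ₹12728
  → ₹29908
  Less energy credit ₹13000 → ₹16908

₹3612 ≤ ₹16908, so no add-on is due.

₹0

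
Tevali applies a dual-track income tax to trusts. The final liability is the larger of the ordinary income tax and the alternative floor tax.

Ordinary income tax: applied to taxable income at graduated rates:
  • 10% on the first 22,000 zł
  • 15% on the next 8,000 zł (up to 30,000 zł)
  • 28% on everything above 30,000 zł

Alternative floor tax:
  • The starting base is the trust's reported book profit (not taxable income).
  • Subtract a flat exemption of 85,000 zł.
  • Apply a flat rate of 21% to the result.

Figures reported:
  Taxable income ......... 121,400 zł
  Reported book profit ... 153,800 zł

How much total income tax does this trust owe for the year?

28,992 zł

Ordinary income tax:
  22,000 zł × 10% = 2,200 zł
  8,000 zł × 15% = 1,200 zł
  91,400 zł × 28% = 25,592 zł
  → 28,992 zł

Alternative floor tax:
  Base (reported book profit): 153,800 zł
  Less exemption 85,000 zł → base 68,800 zł
  68,800 zł × 21% = 14,448 zł

28,992 zł > 14,448 zł, so the ordinary income tax governs.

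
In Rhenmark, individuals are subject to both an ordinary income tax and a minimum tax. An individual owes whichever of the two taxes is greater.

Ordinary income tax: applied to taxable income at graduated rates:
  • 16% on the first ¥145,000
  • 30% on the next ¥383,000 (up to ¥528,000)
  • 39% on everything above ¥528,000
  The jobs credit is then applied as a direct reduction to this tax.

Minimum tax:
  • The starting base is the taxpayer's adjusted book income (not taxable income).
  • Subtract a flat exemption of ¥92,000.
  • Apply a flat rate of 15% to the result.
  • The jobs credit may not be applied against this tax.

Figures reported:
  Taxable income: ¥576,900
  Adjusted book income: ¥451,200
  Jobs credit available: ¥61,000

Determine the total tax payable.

Ordinary income tax:
  ¥145,000 × 16% = ¥23,200
  ¥383,000 × 30% = ¥114,900
  ¥48,900 × 39% = ¥19,071
  → ¥157,171
  Less jobs credit ¥61,000 → ¥96,171

Minimum tax:
  Base (adjusted book income): ¥451,200
  Less exemption ¥92,000 → base ¥359,200
  ¥359,200 × 15% = ¥53,880

¥96,171 > ¥53,880, so the ordinary income tax governs.

¥96,171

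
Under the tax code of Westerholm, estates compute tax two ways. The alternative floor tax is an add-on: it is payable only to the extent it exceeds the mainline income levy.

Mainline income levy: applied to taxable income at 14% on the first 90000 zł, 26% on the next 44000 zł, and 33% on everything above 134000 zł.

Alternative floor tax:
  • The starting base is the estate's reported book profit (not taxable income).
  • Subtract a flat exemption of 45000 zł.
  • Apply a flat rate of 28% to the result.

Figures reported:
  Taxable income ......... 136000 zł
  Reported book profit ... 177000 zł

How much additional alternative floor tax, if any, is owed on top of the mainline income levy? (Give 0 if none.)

Mainline income levy:
  90000 zł × 14% = 12600 zł
  44000 zł × 26% = 11440 zł
  2000 zł × 33% = 660 zł
  → 24700 zł

Alternative floor tax:
  Base (reported book profit): 177000 zł
  Less exemption 45000 zł → base 132000 zł
  132000 zł × 28% = 36960 zł

Excess of alternative floor tax over mainline income levy: 36960 zł − 24700 zł = 12260 zł.

12260 zł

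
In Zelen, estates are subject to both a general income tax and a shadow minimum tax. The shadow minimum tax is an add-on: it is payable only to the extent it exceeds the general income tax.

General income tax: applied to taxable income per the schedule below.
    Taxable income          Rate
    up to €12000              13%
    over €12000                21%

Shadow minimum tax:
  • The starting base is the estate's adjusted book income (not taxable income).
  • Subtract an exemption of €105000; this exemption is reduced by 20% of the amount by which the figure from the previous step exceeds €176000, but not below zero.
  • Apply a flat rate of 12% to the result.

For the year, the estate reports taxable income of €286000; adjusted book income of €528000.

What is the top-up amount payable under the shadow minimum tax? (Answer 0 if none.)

General income tax:
  €12000 × 13% = €1560
  €274000 × 21% = €57540
  → €59100

Shadow minimum tax:
  Base (adjusted book income): €528000
  Exemption: €105000 − 20% × (€528000 − €176000) = €105000 − €70400 = €34600
  Base: €528000 − €34600 = €493400
  €493400 × 12% = €59208

Excess of shadow minimum tax over general income tax: €59208 − €59100 = €108.

€108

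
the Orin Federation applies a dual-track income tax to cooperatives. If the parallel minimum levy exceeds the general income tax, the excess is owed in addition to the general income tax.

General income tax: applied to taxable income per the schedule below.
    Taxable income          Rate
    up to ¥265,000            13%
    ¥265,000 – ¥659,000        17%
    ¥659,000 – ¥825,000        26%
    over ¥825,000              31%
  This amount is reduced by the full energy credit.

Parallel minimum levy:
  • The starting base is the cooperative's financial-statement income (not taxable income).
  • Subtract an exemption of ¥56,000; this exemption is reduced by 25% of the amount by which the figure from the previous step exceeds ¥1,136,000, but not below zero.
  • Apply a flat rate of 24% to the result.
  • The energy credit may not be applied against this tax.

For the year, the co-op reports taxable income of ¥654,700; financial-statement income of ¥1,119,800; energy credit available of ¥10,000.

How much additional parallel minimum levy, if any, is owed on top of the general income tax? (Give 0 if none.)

¥164,613

General income tax:
  ¥265,000 × 13% = ¥34,450
  ¥389,700 × 17% = ¥66,249
  → ¥100,699
  Less energy credit ¥10,000 → ¥90,699

Parallel minimum levy:
  Base (financial-statement income): ¥1,119,800
  Exemption: ¥1,119,800 ≤ ¥1,136,000, so full ¥56,000 applies
  Base: ¥1,119,800 − ¥56,000 = ¥1,063,800
  ¥1,063,800 × 24% = ¥255,312

Excess of parallel minimum levy over general income tax: ¥255,312 − ¥90,699 = ¥164,613.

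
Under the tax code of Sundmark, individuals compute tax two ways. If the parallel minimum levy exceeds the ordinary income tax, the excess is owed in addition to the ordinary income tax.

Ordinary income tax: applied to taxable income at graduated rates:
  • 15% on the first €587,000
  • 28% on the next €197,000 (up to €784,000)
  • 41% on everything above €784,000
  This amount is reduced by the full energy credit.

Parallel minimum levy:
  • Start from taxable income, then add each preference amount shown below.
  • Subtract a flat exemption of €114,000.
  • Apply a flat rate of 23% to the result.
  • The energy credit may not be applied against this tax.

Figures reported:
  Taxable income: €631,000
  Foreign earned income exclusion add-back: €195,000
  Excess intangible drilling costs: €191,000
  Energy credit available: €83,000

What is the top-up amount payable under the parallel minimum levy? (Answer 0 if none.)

€190,320

Parallel minimum levy:
  Adjusted income: €631,000 + €195,000 + €191,000 = €1,017,000
  Less exemption €114,000 → base €903,000
  €903,000 × 23% = €207,690

Ordinary income tax:
  €587,000 × 15% = €88,050
  €44,000 × 28% = €12,320
  → €100,370
  Less energy credit €83,000 → €17,370

Excess of parallel minimum levy over ordinary income tax: €207,690 − €17,370 = €190,320.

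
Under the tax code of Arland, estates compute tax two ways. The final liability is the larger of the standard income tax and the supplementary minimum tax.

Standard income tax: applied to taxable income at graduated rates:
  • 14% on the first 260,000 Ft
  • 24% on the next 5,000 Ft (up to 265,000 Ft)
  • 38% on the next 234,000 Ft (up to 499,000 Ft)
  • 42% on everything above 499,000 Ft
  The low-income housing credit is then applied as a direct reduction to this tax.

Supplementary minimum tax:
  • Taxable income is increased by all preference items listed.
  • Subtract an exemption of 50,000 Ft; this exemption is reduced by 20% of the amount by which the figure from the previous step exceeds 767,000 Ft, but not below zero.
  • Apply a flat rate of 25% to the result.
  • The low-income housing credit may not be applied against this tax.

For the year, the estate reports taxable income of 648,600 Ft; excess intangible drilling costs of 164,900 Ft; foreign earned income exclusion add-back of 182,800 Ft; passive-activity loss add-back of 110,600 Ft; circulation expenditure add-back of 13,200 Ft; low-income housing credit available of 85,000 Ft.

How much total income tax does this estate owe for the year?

Supplementary minimum tax:
  Adjusted income: 648,600 Ft + 164,900 Ft + 182,800 Ft + 110,600 Ft + 13,200 Ft = 1,120,100 Ft
  Exemption: 20% × (1,120,100 Ft − 767,000 Ft) = 70,620 Ft ≥ 50,000 Ft, so the exemption is fully phased out
  Base: 1,120,100 Ft − 0 Ft = 1,120,100 Ft
  1,120,100 Ft × 25% = 280,025 Ft

Standard income tax:
  260,000 Ft × 14% = 36,400 Ft
  5,000 Ft × 24% = 1,200 Ft
  234,000 Ft × 38% = 88,920 Ft
  149,600 Ft × 42% = 62,832 Ft
  → 189,352 Ft
  Less low-income housing credit 85,000 Ft → 104,352 Ft

280,025 Ft > 104,352 Ft, so the supplementary minimum tax is the binding amount.

280,025 Ft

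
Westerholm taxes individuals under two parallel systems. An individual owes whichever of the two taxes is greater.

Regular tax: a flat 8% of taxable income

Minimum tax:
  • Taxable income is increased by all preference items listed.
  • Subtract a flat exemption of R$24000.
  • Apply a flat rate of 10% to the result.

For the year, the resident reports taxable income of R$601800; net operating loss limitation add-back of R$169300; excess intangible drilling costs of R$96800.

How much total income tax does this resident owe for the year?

Minimum tax:
  Adjusted income: R$601800 + R$169300 + R$96800 = R$867900
  Less exemption R$24000 → base R$843900
  R$843900 × 10% = R$84390

Regular tax:
  R$601800 × 8% = R$48144

R$84390 > R$48144, so the minimum tax is the binding amount.

R$84390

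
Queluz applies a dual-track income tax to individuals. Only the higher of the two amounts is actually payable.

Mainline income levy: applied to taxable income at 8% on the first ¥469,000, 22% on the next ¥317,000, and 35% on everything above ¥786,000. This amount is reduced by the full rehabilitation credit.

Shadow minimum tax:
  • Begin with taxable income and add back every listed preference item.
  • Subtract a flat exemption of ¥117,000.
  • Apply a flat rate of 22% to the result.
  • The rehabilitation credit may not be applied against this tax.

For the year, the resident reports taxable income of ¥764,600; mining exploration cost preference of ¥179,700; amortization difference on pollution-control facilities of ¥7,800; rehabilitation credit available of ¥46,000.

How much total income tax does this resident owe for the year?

¥183,722

Mainline income levy:
  ¥469,000 × 8% = ¥37,520
  ¥295,600 × 22% = ¥65,032
  → ¥102,552
  Less rehabilitation credit ¥46,000 → ¥56,552

Shadow minimum tax:
  Adjusted income: ¥764,600 + ¥179,700 + ¥7,800 = ¥952,100
  Less exemption ¥117,000 → base ¥835,100
  ¥835,100 × 22% = ¥183,722

¥183,722 > ¥56,552, so the shadow minimum tax is the binding amount.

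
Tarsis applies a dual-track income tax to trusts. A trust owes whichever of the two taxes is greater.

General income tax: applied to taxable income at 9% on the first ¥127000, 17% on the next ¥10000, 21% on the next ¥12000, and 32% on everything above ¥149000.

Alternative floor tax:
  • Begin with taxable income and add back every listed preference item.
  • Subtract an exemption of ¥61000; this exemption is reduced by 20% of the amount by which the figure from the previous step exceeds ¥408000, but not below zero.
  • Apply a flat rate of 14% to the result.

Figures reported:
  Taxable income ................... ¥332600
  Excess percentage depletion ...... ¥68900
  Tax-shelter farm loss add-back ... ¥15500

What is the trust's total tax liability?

General income tax:
  ¥127000 × 9% = ¥11430
  ¥10000 × 17% = ¥1700
  ¥12000 × 21% = ¥2520
  ¥183600 × 32% = ¥58752
  → ¥74402

Alternative floor tax:
  Adjusted income: ¥332600 + ¥68900 + ¥15500 = ¥417000
  Exemption: ¥61000 − 20% × (¥417000 − ¥408000) = ¥61000 − ¥1800 = ¥59200
  Base: ¥417000 − ¥59200 = ¥357800
  ¥357800 × 14% = ¥50092

¥74402 > ¥50092, so the general income tax governs.

¥74402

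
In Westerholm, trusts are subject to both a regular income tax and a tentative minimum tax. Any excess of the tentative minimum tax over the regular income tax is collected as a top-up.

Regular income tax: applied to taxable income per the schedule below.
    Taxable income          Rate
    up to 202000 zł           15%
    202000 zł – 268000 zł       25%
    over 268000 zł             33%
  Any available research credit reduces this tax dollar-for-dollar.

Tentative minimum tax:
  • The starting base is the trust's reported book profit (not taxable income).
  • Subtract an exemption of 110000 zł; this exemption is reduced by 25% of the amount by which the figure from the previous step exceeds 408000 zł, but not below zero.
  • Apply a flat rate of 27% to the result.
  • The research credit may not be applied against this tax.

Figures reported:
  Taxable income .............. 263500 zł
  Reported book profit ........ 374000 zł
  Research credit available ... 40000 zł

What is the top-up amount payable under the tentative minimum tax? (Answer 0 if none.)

Tentative minimum tax:
  Base (reported book profit): 374000 zł
  Exemption: 374000 zł ≤ 408000 zł, so full 110000 zł applies
  Base: 374000 zł − 110000 zł = 264000 zł
  264000 zł × 27% = 71280 zł

Regular income tax:
  202000 zł × 15% = 30300 zł
  61500 zł × 25% = 15375 zł
  → 45675 zł
  Less research credit 40000 zł → 5675 zł

Excess of tentative minimum tax over regular income tax: 71280 zł − 5675 zł = 65605 zł.

65605 zł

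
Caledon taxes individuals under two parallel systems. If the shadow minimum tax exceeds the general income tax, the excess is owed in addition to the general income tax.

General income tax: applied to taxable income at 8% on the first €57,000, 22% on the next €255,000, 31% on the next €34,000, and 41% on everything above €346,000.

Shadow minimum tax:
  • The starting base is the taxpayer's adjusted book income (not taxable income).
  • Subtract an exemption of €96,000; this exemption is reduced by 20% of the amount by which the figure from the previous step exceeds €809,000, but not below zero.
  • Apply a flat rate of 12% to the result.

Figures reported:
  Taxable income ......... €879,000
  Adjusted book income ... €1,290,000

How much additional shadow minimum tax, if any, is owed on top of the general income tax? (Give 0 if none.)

€0

Shadow minimum tax:
  Base (adjusted book income): €1,290,000
  Exemption: 20% × (€1,290,000 − €809,000) = €96,200 ≥ €96,000, so the exemption is fully phased out
  Base: €1,290,000 − €0 = €1,290,000
  €1,290,000 × 12% = €154,800

General income tax:
  €57,000 × 8% = €4,560
  €255,000 × 22% = €56,100
  €34,000 × 31% = €10,540
  €533,000 × 41% = €218,530
  → €289,730

€154,800 ≤ €289,730, so no add-on is due.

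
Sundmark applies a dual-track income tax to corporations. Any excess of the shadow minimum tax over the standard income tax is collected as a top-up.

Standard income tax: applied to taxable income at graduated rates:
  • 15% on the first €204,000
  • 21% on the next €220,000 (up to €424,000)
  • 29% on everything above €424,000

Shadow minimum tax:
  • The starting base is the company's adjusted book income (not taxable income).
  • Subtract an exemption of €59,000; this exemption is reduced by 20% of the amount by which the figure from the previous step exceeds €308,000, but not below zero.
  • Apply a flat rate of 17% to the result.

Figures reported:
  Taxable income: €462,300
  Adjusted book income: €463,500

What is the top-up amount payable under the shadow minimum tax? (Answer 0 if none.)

€0

Standard income tax:
  €204,000 × 15% = €30,600
  €220,000 × 21% = €46,200
  €38,300 × 29% = €11,107
  → €87,907

Shadow minimum tax:
  Base (adjusted book income): €463,500
  Exemption: €59,000 − 20% × (€463,500 − €308,000) = €59,000 − €31,100 = €27,900
  Base: €463,500 − €27,900 = €435,600
  €435,600 × 17% = €74,052

€74,052 ≤ €87,907, so no add-on is due.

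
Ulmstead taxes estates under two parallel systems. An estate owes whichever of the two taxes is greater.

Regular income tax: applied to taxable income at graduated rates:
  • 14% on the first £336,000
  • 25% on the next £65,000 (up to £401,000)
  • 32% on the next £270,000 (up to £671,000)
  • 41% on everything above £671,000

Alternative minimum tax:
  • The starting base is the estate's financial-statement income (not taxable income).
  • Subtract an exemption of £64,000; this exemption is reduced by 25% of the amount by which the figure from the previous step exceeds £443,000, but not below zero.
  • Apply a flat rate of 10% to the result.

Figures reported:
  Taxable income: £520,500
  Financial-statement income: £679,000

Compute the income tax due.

£101,530

Regular income tax:
  £336,000 × 14% = £47,040
  £65,000 × 25% = £16,250
  £119,500 × 32% = £38,240
  → £101,530

Alternative minimum tax:
  Base (financial-statement income): £679,000
  Exemption: £64,000 − 25% × (£679,000 − £443,000) = £64,000 − £59,000 = £5,000
  Base: £679,000 − £5,000 = £674,000
  £674,000 × 10% = £67,400

£101,530 > £67,400, so the regular income tax governs.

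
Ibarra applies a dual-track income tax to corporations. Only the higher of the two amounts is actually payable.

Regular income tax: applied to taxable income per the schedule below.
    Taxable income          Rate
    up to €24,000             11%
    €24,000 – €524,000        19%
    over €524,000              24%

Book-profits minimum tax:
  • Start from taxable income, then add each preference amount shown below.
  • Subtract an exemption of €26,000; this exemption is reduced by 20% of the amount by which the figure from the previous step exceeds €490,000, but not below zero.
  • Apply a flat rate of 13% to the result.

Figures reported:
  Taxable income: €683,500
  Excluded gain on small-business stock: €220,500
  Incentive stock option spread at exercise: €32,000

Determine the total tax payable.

€135,920

Regular income tax:
  €24,000 × 11% = €2,640
  €500,000 × 19% = €95,000
  €159,500 × 24% = €38,280
  → €135,920

Book-profits minimum tax:
  Adjusted income: €683,500 + €220,500 + €32,000 = €936,000
  Exemption: 20% × (€936,000 − €490,000) = €89,200 ≥ €26,000, so the exemption is fully phased out
  Base: €936,000 − €0 = €936,000
  €936,000 × 13% = €121,680

€135,920 > €121,680, so the regular income tax governs.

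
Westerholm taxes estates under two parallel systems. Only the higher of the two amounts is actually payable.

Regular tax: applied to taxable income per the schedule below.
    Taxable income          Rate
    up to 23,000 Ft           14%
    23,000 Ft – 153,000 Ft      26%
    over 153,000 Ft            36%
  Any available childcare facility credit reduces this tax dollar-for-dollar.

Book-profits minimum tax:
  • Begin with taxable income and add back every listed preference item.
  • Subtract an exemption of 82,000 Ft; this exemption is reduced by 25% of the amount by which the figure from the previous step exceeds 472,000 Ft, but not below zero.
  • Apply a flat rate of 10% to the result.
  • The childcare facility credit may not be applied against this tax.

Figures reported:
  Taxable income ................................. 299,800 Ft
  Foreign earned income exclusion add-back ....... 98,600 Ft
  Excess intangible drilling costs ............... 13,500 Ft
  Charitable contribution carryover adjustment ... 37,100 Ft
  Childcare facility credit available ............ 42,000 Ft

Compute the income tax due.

Regular tax:
  23,000 Ft × 14% = 3,220 Ft
  130,000 Ft × 26% = 33,800 Ft
  146,800 Ft × 36% = 52,848 Ft
  → 89,868 Ft
  Less childcare facility credit 42,000 Ft → 47,868 Ft

Book-profits minimum tax:
  Adjusted income: 299,800 Ft + 98,600 Ft + 13,500 Ft + 37,100 Ft = 449,000 Ft
  Exemption: 449,000 Ft ≤ 472,000 Ft, so full 82,000 Ft applies
  Base: 449,000 Ft − 82,000 Ft = 367,000 Ft
  367,000 Ft × 10% = 36,700 Ft

47,868 Ft > 36,700 Ft, so the regular tax governs.

47,868 Ft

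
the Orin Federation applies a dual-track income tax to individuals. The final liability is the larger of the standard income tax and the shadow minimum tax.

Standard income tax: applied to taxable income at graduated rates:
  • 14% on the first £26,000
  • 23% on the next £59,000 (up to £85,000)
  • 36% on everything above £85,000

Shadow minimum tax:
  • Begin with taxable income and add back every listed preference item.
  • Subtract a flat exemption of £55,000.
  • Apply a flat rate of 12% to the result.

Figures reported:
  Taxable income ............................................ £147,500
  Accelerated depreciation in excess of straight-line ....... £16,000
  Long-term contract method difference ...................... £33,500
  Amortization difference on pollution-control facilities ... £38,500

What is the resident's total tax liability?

£39,710

Shadow minimum tax:
  Adjusted income: £147,500 + £16,000 + £33,500 + £38,500 = £235,500
  Less exemption £55,000 → base £180,500
  £180,500 × 12% = £21,660

Standard income tax:
  £26,000 × 14% = £3,640
  £59,000 × 23% = £13,570
  £62,500 × 36% = £22,500
  → £39,710

£39,710 > £21,660, so the standard income tax governs.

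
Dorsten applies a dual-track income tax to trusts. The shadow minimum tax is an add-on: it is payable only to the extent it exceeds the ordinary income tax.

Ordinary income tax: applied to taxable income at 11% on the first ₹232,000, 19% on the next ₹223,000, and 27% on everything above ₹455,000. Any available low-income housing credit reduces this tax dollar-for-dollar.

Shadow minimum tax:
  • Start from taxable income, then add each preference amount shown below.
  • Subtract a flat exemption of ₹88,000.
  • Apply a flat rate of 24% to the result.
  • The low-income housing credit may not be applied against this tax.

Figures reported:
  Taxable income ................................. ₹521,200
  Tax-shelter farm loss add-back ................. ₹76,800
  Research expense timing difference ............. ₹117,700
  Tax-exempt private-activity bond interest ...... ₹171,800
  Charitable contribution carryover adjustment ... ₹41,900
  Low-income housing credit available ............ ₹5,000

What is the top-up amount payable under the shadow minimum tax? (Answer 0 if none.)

₹121,172

Ordinary income tax:
  ₹232,000 × 11% = ₹25,520
  ₹223,000 × 19% = ₹42,370
  ₹66,200 × 27% = ₹17,874
  → ₹85,764
  Less low-income housing credit ₹5,000 → ₹80,764

Shadow minimum tax:
  Adjusted income: ₹521,200 + ₹76,800 + ₹117,700 + ₹171,800 + ₹41,900 = ₹929,400
  Less exemption ₹88,000 → base ₹841,400
  ₹841,400 × 24% = ₹201,936

Excess of shadow minimum tax over ordinary income tax: ₹201,936 − ₹80,764 = ₹121,172.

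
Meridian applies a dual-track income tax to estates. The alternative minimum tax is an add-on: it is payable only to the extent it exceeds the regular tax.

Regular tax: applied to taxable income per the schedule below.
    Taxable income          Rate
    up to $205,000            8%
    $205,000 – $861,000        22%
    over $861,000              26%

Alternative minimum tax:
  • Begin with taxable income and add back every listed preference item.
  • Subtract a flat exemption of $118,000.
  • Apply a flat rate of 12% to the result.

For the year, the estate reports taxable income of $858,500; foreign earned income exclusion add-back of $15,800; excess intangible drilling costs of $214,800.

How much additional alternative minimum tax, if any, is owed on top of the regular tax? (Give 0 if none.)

Regular tax:
  $205,000 × 8% = $16,400
  $653,500 × 22% = $143,770
  → $160,170

Alternative minimum tax:
  Adjusted income: $858,500 + $15,800 + $214,800 = $1,089,100
  Less exemption $118,000 → base $971,100
  $971,100 × 12% = $116,532

$116,532 ≤ $160,170, so no add-on is due.

$0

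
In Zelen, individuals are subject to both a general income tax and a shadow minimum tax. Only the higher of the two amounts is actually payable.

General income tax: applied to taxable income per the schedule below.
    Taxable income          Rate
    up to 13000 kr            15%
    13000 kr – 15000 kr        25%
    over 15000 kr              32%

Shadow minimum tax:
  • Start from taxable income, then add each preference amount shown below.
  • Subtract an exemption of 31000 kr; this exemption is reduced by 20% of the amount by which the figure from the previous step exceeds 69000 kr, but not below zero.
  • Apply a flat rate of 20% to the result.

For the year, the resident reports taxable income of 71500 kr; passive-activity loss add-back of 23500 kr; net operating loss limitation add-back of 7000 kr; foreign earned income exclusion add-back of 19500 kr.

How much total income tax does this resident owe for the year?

Shadow minimum tax:
  Adjusted income: 71500 kr + 23500 kr + 7000 kr + 19500 kr = 121500 kr
  Exemption: 31000 kr − 20% × (121500 kr − 69000 kr) = 31000 kr − 10500 kr = 20500 kr
  Base: 121500 kr − 20500 kr = 101000 kr
  101000 kr × 20% = 20200 kr

General income tax:
  13000 kr × 15% = 1950 kr
  2000 kr × 25% = 500 kr
  56500 kr × 32% = 18080 kr
  → 20530 kr

20530 kr > 20200 kr, so the general income tax governs.

20530 kr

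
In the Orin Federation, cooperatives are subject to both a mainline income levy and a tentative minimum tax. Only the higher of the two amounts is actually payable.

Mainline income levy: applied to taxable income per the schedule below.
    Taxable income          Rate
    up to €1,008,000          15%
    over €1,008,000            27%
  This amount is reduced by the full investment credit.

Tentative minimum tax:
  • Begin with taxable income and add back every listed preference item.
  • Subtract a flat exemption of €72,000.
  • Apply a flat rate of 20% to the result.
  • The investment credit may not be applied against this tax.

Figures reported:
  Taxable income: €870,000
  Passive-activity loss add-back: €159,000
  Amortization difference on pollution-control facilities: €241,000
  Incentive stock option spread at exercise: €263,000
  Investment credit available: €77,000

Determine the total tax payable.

€292,200

Tentative minimum tax:
  Adjusted income: €870,000 + €159,000 + €241,000 + €263,000 = €1,533,000
  Less exemption €72,000 → base €1,461,000
  €1,461,000 × 20% = €292,200

Mainline income levy:
  €870,000 × 15% = €130,500
  Less investment credit €77,000 → €53,500

€292,200 > €53,500, so the tentative minimum tax is the binding amount.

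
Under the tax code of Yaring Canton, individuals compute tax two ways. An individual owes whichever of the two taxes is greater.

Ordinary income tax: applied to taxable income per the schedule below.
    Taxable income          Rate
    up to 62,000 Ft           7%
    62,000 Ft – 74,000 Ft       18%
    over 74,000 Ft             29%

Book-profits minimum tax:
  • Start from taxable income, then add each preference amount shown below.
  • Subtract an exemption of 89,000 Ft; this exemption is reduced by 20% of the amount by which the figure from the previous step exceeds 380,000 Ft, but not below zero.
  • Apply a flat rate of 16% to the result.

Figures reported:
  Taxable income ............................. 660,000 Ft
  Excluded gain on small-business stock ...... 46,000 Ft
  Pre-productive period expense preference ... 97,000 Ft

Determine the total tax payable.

176,440 Ft

Book-profits minimum tax:
  Adjusted income: 660,000 Ft + 46,000 Ft + 97,000 Ft = 803,000 Ft
  Exemption: 89,000 Ft − 20% × (803,000 Ft − 380,000 Ft) = 89,000 Ft − 84,600 Ft = 4,400 Ft
  Base: 803,000 Ft − 4,400 Ft = 798,600 Ft
  798,600 Ft × 16% = 127,776 Ft

Ordinary income tax:
  62,000 Ft × 7% = 4,340 Ft
  12,000 Ft × 18% = 2,160 Ft
  586,000 Ft × 29% = 169,940 Ft
  → 176,440 Ft

176,440 Ft > 127,776 Ft, so the ordinary income tax governs.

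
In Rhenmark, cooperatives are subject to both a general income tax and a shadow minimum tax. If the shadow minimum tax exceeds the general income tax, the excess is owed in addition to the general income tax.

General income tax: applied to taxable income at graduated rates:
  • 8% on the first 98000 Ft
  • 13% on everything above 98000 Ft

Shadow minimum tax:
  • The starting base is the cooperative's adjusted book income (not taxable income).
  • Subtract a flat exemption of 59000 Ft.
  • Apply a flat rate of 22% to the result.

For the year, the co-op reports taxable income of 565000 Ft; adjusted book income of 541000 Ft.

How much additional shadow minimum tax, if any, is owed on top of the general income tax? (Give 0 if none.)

General income tax:
  98000 Ft × 8% = 7840 Ft
  467000 Ft × 13% = 60710 Ft
  → 68550 Ft

Shadow minimum tax:
  Base (adjusted book income): 541000 Ft
  Less exemption 59000 Ft → base 482000 Ft
  482000 Ft × 22% = 106040 Ft

Excess of shadow minimum tax over general income tax: 106040 Ft − 68550 Ft = 37490 Ft.

37490 Ft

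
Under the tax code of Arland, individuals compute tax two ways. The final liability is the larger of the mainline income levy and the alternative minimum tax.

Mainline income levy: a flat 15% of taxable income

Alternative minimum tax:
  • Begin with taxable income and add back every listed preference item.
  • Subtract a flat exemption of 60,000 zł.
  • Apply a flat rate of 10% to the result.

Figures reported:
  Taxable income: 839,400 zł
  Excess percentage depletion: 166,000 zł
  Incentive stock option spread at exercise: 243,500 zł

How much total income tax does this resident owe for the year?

Alternative minimum tax:
  Adjusted income: 839,400 zł + 166,000 zł + 243,500 zł = 1,248,900 zł
  Less exemption 60,000 zł → base 1,188,900 zł
  1,188,900 zł × 10% = 118,890 zł

Mainline income levy:
  839,400 zł × 15% = 125,910 zł

125,910 zł > 118,890 zł, so the mainline income levy governs.

125,910 zł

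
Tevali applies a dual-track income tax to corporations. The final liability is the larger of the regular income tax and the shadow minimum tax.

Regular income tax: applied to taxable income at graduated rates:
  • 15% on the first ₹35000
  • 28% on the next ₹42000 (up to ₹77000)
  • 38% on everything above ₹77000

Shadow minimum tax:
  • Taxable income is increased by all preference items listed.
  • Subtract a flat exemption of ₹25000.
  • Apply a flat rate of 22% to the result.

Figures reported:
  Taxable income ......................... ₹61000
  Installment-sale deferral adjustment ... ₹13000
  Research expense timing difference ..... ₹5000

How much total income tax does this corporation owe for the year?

₹12530

Regular income tax:
  ₹35000 × 15% = ₹5250
  ₹26000 × 28% = ₹7280
  → ₹12530

Shadow minimum tax:
  Adjusted income: ₹61000 + ₹13000 + ₹5000 = ₹79000
  Less exemption ₹25000 → base ₹54000
  ₹54000 × 22% = ₹11880

₹12530 > ₹11880, so the regular income tax governs.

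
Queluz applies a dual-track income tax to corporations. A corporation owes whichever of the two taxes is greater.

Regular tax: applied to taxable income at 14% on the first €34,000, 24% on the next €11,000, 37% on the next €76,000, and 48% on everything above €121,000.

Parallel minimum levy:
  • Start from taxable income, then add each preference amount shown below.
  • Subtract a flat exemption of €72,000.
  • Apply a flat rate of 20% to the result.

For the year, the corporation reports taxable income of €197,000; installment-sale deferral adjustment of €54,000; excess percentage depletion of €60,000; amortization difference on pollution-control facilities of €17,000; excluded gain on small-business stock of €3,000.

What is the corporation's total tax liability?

€72,000

Regular tax:
  €34,000 × 14% = €4,760
  €11,000 × 24% = €2,640
  €76,000 × 37% = €28,120
  €76,000 × 48% = €36,480
  → €72,000

Parallel minimum levy:
  Adjusted income: €197,000 + €54,000 + €60,000 + €17,000 + €3,000 = €331,000
  Less exemption €72,000 → base €259,000
  €259,000 × 20% = €51,800

€72,000 > €51,800, so the regular tax governs.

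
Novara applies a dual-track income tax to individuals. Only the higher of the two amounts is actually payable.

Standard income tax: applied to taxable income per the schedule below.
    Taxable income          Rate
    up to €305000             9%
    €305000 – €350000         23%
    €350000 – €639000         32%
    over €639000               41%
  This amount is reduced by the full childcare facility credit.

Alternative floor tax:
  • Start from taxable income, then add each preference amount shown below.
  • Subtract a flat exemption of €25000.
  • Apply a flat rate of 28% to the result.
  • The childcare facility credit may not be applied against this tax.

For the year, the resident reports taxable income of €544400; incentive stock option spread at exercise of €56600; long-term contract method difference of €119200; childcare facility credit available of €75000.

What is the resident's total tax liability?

Standard income tax:
  €305000 × 9% = €27450
  €45000 × 23% = €10350
  €194400 × 32% = €62208
  → €100008
  Less childcare facility credit €75000 → €25008

Alternative floor tax:
  Adjusted income: €544400 + €56600 + €119200 = €720200
  Less exemption €25000 → base €695200
  €695200 × 28% = €194656

€194656 > €25008, so the alternative floor tax is the binding amount.

€194656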